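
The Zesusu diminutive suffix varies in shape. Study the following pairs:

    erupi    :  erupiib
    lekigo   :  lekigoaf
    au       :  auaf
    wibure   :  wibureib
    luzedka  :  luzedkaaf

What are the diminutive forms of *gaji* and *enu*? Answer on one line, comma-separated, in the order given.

gajiib, enuaf

The pattern is front/back vowel harmony: -ib when the last vowel of the stem is a front vowel (*erupi*, *wibure*); -af when the last vowel of the stem is a back vowel (*lekigo*, *au*, *luzedka*).
The last vowel of *gaji* is /i/, which is a front vowel, so the suffix is -ib, giving *gajiib*.
*enu* — last vowel /u/ (a back vowel) → -af → *enuaf*.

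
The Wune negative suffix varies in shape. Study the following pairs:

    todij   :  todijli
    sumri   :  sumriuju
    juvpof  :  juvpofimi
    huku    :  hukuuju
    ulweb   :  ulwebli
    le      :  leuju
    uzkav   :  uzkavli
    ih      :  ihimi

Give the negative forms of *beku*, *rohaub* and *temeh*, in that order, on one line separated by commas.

bekuuju, rohaubli, temehimi

The suffix is conditioned by the final sound: -imi when the stem ends in a voiceless consonant (*juvpof*, *ih*); -li when the stem ends in a voiced consonant (*todij*, *ulweb*, *uzkav*); -uju when the stem ends in a vowel (*sumri*, *huku*, *le*).
*beku* — final sound /u/ (a vowel) → -uju → *bekuuju*.
Since the final sound of *rohaub* is /b/ (a voiced consonant), it takes -li, giving *rohaubli*.
The final sound of *temeh* is /h/, which is a voiceless consonant, so the suffix is -imi, giving *temehimi*.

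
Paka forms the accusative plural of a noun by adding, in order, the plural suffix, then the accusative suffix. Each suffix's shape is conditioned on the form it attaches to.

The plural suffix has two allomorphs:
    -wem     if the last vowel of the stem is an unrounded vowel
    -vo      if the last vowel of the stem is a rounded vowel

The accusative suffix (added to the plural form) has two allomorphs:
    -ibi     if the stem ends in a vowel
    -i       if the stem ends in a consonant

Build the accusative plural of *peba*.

Since the last vowel of *peba* is /a/ (an unrounded vowel), it takes -wem, giving *pebawem*.
The plural form *pebawem*: final sound = /m/, a consonant → -i → *pebawemi*.

pebawemi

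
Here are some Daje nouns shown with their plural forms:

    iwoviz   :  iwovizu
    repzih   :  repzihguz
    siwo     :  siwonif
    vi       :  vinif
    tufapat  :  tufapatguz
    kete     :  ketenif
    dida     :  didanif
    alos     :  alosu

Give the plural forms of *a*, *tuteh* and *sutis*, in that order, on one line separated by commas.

anif, tutehguz, sutisu

The pattern is sibilance of the final sound: -u when the stem ends in a sibilant (*iwoviz*, *alos*); -guz when the stem ends in a non-sibilant consonant (*repzih*, *tufapat*); -nif when the stem ends in a vowel (*siwo*, *vi*, *kete*, *dida*).
Since the final sound of *a* is /a/ (a vowel), it takes -nif, giving *anif*.
*tuteh*: final sound = /h/, a non-sibilant consonant → -guz → *tutehguz*.
*sutis*: final sound = /s/, a sibilant → -u → *sutisu*.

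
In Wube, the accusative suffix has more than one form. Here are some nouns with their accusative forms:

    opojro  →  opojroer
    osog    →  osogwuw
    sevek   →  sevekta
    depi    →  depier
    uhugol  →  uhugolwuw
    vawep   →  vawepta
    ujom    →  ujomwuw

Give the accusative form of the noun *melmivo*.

Looking at the final sound of each stem: -ta when the stem ends in a voiceless consonant (*sevek*, *vawep*); -wuw when the stem ends in a voiced consonant (*osog*, *uhugol*, *ujom*); -er when the stem ends in a vowel (*opojro*, *depi*).
The final sound of *melmivo* is /o/, which is a vowel, so the suffix is -er, giving *melmivoer*.

melmivoer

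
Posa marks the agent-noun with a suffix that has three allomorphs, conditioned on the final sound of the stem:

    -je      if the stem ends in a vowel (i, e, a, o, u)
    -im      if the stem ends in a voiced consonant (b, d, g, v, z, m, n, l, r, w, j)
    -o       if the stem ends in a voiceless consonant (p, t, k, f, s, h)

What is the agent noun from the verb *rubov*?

rubovim

Since the final sound of *rubov* is /v/ (a voiced consonant), it takes -im, giving *rubovim*.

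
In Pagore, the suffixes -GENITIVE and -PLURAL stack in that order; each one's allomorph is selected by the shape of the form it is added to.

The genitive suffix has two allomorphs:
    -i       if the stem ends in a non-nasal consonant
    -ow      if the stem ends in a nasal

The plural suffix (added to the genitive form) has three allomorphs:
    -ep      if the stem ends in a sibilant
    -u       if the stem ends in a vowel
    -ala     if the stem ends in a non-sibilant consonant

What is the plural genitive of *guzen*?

The final consonant of *guzen* is /n/, which is a nasal, so the genitive suffix is -ow, giving *guzenow*.
The final sound of the genitive form *guzenow* is /w/, which is a non-sibilant consonant, so the plural suffix is -ala, giving *guzenowala*.

guzenowala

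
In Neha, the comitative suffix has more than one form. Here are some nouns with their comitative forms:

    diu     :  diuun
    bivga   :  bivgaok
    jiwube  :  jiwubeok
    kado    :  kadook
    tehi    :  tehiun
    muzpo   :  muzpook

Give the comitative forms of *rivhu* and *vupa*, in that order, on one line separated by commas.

rivhuun, vupaok

Looking at the last vowel of each stem: -un when the last vowel of the stem is a high vowel (*diu*, *tehi*); -ok when the last vowel of the stem is a non-high vowel (*bivga*, *jiwube*, *kado*, *muzpo*).
*rivhu* — last vowel /u/ (a high vowel) → -un → *rivhuun*.
*vupa*: last vowel = /a/, a non-high vowel → -ok → *vupaok*.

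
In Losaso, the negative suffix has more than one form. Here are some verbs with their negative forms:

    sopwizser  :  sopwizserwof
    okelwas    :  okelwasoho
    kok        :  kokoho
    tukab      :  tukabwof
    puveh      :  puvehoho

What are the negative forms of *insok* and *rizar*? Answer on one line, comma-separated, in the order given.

insokoho, rizarwof

The pattern is voicing of the final consonant: -oho when the stem ends in a voiceless consonant (*okelwas*, *kok*, *puveh*); -wof when the stem ends in a voiced consonant (*sopwizser*, *tukab*).
Since the final consonant of *insok* is /k/ (voiceless), it takes -oho, giving *insokoho*.
*rizar* — final consonant /r/ (voiced) → -wof → *rizarwof*.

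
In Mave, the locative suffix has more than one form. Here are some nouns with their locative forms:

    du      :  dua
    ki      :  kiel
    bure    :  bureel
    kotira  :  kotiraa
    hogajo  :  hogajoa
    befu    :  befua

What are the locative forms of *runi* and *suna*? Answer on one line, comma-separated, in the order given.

runiel, sunaa

The pattern is front/back vowel harmony: -el when the last vowel of the stem is a front vowel (*ki*, *bure*); -a when the last vowel of the stem is a back vowel (*du*, *kotira*, *hogajo*, *befu*).
*runi* — last vowel /i/ (a front vowel) → -el → *runiel*.
*suna*: last vowel = /a/, a back vowel → -a → *sunaa*.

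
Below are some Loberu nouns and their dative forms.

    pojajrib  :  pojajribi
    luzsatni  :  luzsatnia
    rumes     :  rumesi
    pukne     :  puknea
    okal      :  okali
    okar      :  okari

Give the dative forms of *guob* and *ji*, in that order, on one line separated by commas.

The pattern is consonant vs. vowel: -i when the stem ends in a consonant (*pojajrib*, *rumes*, *okal*, *okar*); -a when the stem ends in a vowel (*luzsatni*, *pukne*).
*guob* — final sound /b/ (a consonant) → -i → *guobi*.
*ji*: final sound = /i/, a vowel → -a → *jia*.

guobi, jia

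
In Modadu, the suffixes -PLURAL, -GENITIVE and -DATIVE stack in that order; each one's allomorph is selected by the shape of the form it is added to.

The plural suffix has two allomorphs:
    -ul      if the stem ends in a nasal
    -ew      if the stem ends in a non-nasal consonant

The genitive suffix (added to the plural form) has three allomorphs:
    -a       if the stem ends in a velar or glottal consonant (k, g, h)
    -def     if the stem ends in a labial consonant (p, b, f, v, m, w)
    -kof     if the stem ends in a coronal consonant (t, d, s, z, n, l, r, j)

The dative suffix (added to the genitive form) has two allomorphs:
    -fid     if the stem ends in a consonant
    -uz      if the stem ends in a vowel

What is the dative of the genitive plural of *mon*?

monulkoffid

*mon*: final consonant = /n/, a nasal → -ul → *monul*.
The plural form *monul* — final consonant /l/ (coronal) → -kof → *monulkof*.
The final sound of the genitive form *monulkof* is /f/, which is a consonant, so the dative suffix is -fid, giving *monulkoffid*.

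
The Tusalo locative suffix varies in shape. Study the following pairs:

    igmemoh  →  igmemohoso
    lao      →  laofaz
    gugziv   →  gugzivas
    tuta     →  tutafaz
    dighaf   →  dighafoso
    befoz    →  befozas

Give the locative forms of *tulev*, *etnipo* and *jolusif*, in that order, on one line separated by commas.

The alternation tracks the final sound of the stem — -oso when the stem ends in a voiceless consonant (*igmemoh*, *dighaf*); -as when the stem ends in a voiced consonant (*gugziv*, *befoz*); -faz when the stem ends in a vowel (*lao*, *tuta*).
*tulev* — final sound /v/ (a voiced consonant) → -as → *tulevas*.
Since the final sound of *etnipo* is /o/ (a vowel), it takes -faz, giving *etnipofaz*.
Since the final sound of *jolusif* is /f/ (a voiceless consonant), it takes -oso, giving *jolusifoso*.

tulevas, etnipofaz, jolusifoso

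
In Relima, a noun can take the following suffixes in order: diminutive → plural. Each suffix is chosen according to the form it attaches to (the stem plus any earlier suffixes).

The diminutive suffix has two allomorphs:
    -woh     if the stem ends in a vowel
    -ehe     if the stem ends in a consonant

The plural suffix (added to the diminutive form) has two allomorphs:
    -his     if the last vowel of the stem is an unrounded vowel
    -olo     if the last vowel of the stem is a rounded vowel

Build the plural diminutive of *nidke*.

Since the final sound of *nidke* is /e/ (a vowel), it takes -woh, giving *nidkewoh*.
The diminutive form *nidkewoh* — last vowel /o/ (a rounded vowel) → -olo → *nidkewoholo*.

nidkewoholo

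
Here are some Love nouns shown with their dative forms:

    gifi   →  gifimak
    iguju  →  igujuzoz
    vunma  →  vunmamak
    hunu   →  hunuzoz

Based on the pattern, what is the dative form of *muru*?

muruzoz

The alternation tracks the last vowel of the stem — -zoz when the last vowel of the stem is a rounded vowel (*iguju*, *hunu*); -mak when the last vowel of the stem is an unrounded vowel (*gifi*, *vunma*).
*muru*: last vowel = /u/, a rounded vowel → -zoz → *muruzoz*.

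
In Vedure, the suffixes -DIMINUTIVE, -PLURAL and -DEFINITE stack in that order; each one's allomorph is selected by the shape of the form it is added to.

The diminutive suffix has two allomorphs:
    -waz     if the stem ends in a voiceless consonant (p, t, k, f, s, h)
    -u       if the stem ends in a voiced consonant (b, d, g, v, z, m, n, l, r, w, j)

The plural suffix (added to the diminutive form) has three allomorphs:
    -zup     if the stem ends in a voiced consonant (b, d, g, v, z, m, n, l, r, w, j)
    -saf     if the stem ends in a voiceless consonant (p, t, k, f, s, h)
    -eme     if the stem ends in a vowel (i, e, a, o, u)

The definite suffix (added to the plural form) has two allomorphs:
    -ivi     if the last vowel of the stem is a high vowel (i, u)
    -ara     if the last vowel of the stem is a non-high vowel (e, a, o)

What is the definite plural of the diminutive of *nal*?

Since the final consonant of *nal* is /l/ (voiced), it takes -u, giving *nalu*.
The final sound of the diminutive form *nalu* is /u/, which is a vowel, so the plural suffix is -eme, giving *nalueme*.
The last vowel of the plural form *nalueme* is /e/, which is a non-high vowel, so the definite suffix is -ara, giving *naluemeara*.

naluemeara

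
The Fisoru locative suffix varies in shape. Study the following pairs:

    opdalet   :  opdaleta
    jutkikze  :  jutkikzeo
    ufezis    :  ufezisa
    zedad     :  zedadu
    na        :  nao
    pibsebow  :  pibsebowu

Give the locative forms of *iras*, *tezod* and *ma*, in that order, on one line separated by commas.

irasa, tezodu, mao

The pattern is voicing of the final sound: -a when the stem ends in a voiceless consonant (*opdalet*, *ufezis*); -u when the stem ends in a voiced consonant (*zedad*, *pibsebow*); -o when the stem ends in a vowel (*jutkikze*, *na*).
The final sound of *iras* is /s/, which is a voiceless consonant, so the suffix is -a, giving *irasa*.
*tezod* — final sound /d/ (a voiced consonant) → -u → *tezodu*.
*ma*: final sound = /a/, a vowel → -o → *mao*.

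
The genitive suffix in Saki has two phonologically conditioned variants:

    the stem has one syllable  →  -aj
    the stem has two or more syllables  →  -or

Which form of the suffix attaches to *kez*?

-aj

*kez* has one syllable, so the suffix is -aj.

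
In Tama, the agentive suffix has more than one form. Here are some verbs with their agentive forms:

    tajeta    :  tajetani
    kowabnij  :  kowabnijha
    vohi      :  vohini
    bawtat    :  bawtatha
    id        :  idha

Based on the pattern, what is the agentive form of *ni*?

nini

The pattern is consonant vs. vowel: -ha when the stem ends in a consonant (*kowabnij*, *bawtat*, *id*); -ni when the stem ends in a vowel (*tajeta*, *vohi*).
*ni* — final sound /i/ (a vowel) → -ni → *nini*.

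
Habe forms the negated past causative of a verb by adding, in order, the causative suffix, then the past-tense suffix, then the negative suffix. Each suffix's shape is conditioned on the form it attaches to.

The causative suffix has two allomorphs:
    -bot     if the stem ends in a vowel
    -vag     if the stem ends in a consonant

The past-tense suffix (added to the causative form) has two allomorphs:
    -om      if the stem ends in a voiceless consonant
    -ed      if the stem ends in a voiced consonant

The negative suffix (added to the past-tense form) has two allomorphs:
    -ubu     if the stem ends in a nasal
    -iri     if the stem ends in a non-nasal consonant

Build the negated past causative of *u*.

ubotomubu

*u* — final sound /u/ (a vowel) → -bot → *ubot*.
The causative form *ubot*: final consonant = /t/, voiceless → -om → *ubotom*.
The final consonant of the past-tense form *ubotom* is /m/, which is a nasal, so the negative suffix is -ubu, giving *ubotomubu*.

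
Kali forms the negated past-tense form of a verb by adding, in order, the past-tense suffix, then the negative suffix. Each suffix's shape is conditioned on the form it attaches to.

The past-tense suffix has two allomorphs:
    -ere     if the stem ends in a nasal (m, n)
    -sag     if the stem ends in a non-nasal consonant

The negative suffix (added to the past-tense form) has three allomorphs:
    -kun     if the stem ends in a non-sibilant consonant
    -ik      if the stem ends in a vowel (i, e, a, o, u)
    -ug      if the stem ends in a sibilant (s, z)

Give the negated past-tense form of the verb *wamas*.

wamassagkun

*wamas* — final consonant /s/ (non-nasal) → -sag → *wamassag*.
Since the final sound of the past-tense form *wamassag* is /g/ (a non-sibilant consonant), it takes -kun, giving *wamassagkun*.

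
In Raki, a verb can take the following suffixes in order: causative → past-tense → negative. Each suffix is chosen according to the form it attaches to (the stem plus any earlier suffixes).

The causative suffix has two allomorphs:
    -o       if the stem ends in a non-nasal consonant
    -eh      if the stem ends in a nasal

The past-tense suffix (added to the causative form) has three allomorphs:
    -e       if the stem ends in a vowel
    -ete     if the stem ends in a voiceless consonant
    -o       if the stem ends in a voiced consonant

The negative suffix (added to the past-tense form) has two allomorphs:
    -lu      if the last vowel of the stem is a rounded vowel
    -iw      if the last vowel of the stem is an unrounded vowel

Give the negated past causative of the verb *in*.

*in*: final consonant = /n/, a nasal → -eh → *ineh*.
The causative form *ineh*: final sound = /h/, a voiceless consonant → -ete → *inehete*.
The last vowel of the past-tense form *inehete* is /e/, which is an unrounded vowel, so the negative suffix is -iw, giving *ineheteiw*.

ineheteiw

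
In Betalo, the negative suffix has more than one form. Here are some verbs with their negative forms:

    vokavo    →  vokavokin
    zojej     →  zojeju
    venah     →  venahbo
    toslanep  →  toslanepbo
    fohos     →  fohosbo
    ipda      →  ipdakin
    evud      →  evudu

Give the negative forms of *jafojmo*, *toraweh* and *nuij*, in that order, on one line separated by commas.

jafojmokin, torawehbo, nuiju

The suffix is conditioned by the final sound: -bo when the stem ends in a voiceless consonant (*venah*, *toslanep*, *fohos*); -u when the stem ends in a voiced consonant (*zojej*, *evud*); -kin when the stem ends in a vowel (*vokavo*, *ipda*).
*jafojmo*: final sound = /o/, a vowel → -kin → *jafojmokin*.
*toraweh*: final sound = /h/, a voiceless consonant → -bo → *torawehbo*.
*nuij* — final sound /j/ (a voiced consonant) → -u → *nuiju*.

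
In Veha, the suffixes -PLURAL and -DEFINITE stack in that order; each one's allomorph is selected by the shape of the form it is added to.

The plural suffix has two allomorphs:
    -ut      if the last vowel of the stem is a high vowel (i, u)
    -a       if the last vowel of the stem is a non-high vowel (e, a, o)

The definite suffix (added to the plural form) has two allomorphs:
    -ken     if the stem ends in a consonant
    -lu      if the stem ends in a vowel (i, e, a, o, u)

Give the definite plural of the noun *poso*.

The last vowel of *poso* is /o/, which is a non-high vowel, so the plural suffix is -a, giving *posoa*.
The final sound of the plural form *posoa* is /a/, which is a vowel, so the definite suffix is -lu, giving *posoalu*.

posoalu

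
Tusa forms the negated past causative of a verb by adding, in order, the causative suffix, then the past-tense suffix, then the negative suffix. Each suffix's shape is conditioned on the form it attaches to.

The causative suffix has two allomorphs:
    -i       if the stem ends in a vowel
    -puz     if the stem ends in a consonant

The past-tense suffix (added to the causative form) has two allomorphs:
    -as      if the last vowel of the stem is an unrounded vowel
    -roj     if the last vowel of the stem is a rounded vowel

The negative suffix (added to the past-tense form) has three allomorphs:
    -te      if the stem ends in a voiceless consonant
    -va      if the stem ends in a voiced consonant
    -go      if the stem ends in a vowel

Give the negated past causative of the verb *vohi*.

vohiiaste

Since the final sound of *vohi* is /i/ (a vowel), it takes -i, giving *vohii*.
The last vowel of the causative form *vohii* is /i/, which is an unrounded vowel, so the past-tense suffix is -as, giving *vohiias*.
Since the final sound of the past-tense form *vohiias* is /s/ (a voiceless consonant), it takes -te, giving *vohiiaste*.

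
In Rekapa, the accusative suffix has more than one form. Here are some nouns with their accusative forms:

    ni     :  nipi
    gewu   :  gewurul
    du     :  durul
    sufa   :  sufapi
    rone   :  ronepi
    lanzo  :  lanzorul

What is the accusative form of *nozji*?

The alternation tracks the last vowel of the stem — -rul when the last vowel of the stem is a rounded vowel (*gewu*, *du*, *lanzo*); -pi when the last vowel of the stem is an unrounded vowel (*ni*, *sufa*, *rone*).
Since the last vowel of *nozji* is /i/ (an unrounded vowel), it takes -pi, giving *nozjipi*.

nozjipi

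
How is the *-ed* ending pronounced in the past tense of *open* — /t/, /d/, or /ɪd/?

/d/

The stem *open* ends in a voiced sound other than /d/.
The -ed suffix is realized as /ɪd/ after /t, d/; as /t/ after other voiceless consonants; and as /d/ after other voiced sounds.
So -ed on *open* is pronounced /d/.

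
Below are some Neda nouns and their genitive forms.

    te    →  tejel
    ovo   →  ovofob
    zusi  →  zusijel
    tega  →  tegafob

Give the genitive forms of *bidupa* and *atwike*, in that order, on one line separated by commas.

bidupafob, atwikejel

Looking at the last vowel of each stem: -jel when the last vowel of the stem is a front vowel (*te*, *zusi*); -fob when the last vowel of the stem is a back vowel (*ovo*, *tega*).
*bidupa*: last vowel = /a/, a back vowel → -fob → *bidupafob*.
The last vowel of *atwike* is /e/, which is a front vowel, so the suffix is -jel, giving *atwikejel*.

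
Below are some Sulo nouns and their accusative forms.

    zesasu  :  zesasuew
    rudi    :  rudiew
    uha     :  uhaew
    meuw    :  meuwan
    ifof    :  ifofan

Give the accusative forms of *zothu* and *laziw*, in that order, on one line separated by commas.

The suffix is conditioned by the final sound: -an when the stem ends in a consonant (*meuw*, *ifof*); -ew when the stem ends in a vowel (*zesasu*, *rudi*, *uha*).
Since the final sound of *zothu* is /u/ (a vowel), it takes -ew, giving *zothuew*.
Since the final sound of *laziw* is /w/ (a consonant), it takes -an, giving *laziwan*.

zothuew, laziwan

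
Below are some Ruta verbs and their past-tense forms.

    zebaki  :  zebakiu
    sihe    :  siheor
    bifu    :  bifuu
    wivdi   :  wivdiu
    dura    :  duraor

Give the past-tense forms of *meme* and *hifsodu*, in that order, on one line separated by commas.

memeor, hifsoduu

The pattern is height harmony: -u when the last vowel of the stem is a high vowel (*zebaki*, *bifu*, *wivdi*); -or when the last vowel of the stem is a non-high vowel (*sihe*, *dura*).
*meme* — last vowel /e/ (a non-high vowel) → -or → *memeor*.
The last vowel of *hifsodu* is /u/, which is a high vowel, so the suffix is -u, giving *hifsoduu*.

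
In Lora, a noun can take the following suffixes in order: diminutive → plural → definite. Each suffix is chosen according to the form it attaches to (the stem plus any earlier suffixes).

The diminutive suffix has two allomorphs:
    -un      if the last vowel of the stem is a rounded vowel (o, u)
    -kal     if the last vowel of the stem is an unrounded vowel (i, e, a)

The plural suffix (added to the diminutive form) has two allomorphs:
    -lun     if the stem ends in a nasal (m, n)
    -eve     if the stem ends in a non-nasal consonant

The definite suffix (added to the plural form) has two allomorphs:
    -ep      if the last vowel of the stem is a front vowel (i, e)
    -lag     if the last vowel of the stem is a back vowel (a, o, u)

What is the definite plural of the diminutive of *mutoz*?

mutozunlunlag

*mutoz* — last vowel /o/ (a rounded vowel) → -un → *mutozun*.
The final consonant of the diminutive form *mutozun* is /n/, which is a nasal, so the plural suffix is -lun, giving *mutozunlun*.
The plural form *mutozunlun* — last vowel /u/ (a back vowel) → -lag → *mutozunlunlag*.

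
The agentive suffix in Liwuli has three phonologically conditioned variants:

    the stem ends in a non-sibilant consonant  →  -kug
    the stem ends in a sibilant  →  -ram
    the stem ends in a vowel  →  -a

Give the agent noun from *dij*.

Since the final sound of *dij* is /j/ (a non-sibilant consonant), it takes -kug, giving *dijkug*.

dijkug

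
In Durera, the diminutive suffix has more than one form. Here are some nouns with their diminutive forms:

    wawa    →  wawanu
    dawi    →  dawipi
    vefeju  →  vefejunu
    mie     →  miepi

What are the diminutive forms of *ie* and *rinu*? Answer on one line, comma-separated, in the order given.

The pattern is front/back vowel harmony: -pi when the last vowel of the stem is a front vowel (*dawi*, *mie*); -nu when the last vowel of the stem is a back vowel (*wawa*, *vefeju*).
Since the last vowel of *ie* is /e/ (a front vowel), it takes -pi, giving *iepi*.
The last vowel of *rinu* is /u/, which is a back vowel, so the suffix is -nu, giving *rinunu*.

iepi, rinunu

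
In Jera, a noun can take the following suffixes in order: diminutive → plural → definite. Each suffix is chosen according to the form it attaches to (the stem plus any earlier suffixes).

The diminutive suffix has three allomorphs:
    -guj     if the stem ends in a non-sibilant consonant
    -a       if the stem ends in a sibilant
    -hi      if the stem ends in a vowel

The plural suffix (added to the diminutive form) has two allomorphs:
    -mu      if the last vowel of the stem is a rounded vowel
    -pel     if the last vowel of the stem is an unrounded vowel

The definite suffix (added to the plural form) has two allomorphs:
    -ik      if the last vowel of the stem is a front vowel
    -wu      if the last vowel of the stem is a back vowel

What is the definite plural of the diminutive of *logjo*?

*logjo*: final sound = /o/, a vowel → -hi → *logjohi*.
Since the last vowel of the diminutive form *logjohi* is /i/ (an unrounded vowel), it takes -pel, giving *logjohipel*.
The last vowel of the plural form *logjohipel* is /e/, which is a front vowel, so the definite suffix is -ik, giving *logjohipelik*.

logjohipelik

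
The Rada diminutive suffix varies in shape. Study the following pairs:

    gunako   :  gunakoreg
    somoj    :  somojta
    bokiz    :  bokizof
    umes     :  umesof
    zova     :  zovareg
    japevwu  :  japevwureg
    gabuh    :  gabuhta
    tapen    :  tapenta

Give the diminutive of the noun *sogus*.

sogusof

Looking at the final sound of each stem: -of when the stem ends in a sibilant (*bokiz*, *umes*); -ta when the stem ends in a non-sibilant consonant (*somoj*, *gabuh*, *tapen*); -reg when the stem ends in a vowel (*gunako*, *zova*, *japevwu*).
The final sound of *sogus* is /s/, which is a sibilant, so the suffix is -of, giving *sogusof*.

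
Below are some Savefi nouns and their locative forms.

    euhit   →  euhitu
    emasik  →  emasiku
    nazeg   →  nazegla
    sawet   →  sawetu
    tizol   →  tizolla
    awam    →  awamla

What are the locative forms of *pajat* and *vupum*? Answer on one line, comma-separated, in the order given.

pajatu, vupumla

The suffix is conditioned by the final consonant: -u when the stem ends in a voiceless consonant (*euhit*, *emasik*, *sawet*); -la when the stem ends in a voiced consonant (*nazeg*, *tizol*, *awam*).
The final consonant of *pajat* is /t/, which is voiceless, so the suffix is -u, giving *pajatu*.
*vupum*: final consonant = /m/, voiced → -la → *vupumla*.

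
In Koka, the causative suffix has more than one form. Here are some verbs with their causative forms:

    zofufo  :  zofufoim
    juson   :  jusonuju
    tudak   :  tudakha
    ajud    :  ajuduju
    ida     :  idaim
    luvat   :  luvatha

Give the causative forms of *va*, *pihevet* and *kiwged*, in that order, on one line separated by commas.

The suffix is conditioned by the final sound: -ha when the stem ends in a voiceless consonant (*tudak*, *luvat*); -uju when the stem ends in a voiced consonant (*juson*, *ajud*); -im when the stem ends in a vowel (*zofufo*, *ida*).
*va*: final sound = /a/, a vowel → -im → *vaim*.
The final sound of *pihevet* is /t/, which is a voiceless consonant, so the suffix is -ha, giving *pihevetha*.
The final sound of *kiwged* is /d/, which is a voiced consonant, so the suffix is -uju, giving *kiwgeduju*.

vaim, pihevetha, kiwgeduju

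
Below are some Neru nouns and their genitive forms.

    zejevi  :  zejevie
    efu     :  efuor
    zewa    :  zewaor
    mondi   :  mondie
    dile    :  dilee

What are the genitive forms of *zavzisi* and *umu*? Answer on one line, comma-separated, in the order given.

The pattern is front/back vowel harmony: -e when the last vowel of the stem is a front vowel (*zejevi*, *mondi*, *dile*); -or when the last vowel of the stem is a back vowel (*efu*, *zewa*).
*zavzisi* — last vowel /i/ (a front vowel) → -e → *zavzisie*.
*umu* — last vowel /u/ (a back vowel) → -or → *umuor*.

zavzisie, umuor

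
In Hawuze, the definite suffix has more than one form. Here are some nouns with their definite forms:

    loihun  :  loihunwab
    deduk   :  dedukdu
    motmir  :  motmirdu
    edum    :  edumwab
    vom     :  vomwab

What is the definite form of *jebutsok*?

The pattern is nasality of the final consonant: -wab when the stem ends in a nasal (*loihun*, *edum*, *vom*); -du when the stem ends in a non-nasal consonant (*deduk*, *motmir*).
*jebutsok* — final consonant /k/ (non-nasal) → -du → *jebutsokdu*.

jebutsokdu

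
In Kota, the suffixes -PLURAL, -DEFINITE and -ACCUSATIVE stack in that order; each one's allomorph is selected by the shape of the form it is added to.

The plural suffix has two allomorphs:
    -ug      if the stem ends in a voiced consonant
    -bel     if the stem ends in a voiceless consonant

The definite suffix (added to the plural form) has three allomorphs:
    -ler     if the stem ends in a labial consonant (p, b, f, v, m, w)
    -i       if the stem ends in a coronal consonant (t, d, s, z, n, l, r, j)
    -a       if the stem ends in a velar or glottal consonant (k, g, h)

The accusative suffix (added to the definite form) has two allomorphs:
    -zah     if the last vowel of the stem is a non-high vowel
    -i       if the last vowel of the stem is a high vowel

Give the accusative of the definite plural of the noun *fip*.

Since the final consonant of *fip* is /p/ (voiceless), it takes -bel, giving *fipbel*.
The plural form *fipbel* — final consonant /l/ (coronal) → -i → *fipbeli*.
Since the last vowel of the definite form *fipbeli* is /i/ (a high vowel), it takes -i, giving *fipbelii*.

fipbelii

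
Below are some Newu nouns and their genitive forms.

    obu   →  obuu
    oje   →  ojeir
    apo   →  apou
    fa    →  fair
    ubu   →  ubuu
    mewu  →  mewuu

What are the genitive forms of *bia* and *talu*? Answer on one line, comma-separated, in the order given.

Looking at the last vowel of each stem: -u when the last vowel of the stem is a rounded vowel (*obu*, *apo*, *ubu*, *mewu*); -ir when the last vowel of the stem is an unrounded vowel (*oje*, *fa*).
*bia*: last vowel = /a/, an unrounded vowel → -ir → *biair*.
The last vowel of *talu* is /u/, which is a rounded vowel, so the suffix is -u, giving *taluu*.

biair, taluu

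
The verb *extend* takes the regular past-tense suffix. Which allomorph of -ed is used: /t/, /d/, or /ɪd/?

The stem *extend* ends in /t/ or /d/.
The -ed suffix is realized as /ɪd/ after /t, d/; as /t/ after other voiceless consonants; and as /d/ after other voiced sounds.
So -ed on *extend* is pronounced /ɪd/.

/ɪd/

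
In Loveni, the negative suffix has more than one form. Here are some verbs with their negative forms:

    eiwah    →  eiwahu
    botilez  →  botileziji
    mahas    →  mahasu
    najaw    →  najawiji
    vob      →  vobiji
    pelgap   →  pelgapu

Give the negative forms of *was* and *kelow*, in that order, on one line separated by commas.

The suffix is conditioned by the final consonant: -u when the stem ends in a voiceless consonant (*eiwah*, *mahas*, *pelgap*); -iji when the stem ends in a voiced consonant (*botilez*, *najaw*, *vob*).
The final consonant of *was* is /s/, which is voiceless, so the suffix is -u, giving *wasu*.
Since the final consonant of *kelow* is /w/ (voiced), it takes -iji, giving *kelowiji*.

wasu, kelowiji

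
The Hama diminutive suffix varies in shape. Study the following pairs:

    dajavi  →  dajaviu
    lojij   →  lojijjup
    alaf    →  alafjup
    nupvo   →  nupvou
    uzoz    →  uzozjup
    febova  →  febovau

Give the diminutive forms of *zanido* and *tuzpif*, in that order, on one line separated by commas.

The pattern is consonant vs. vowel: -jup when the stem ends in a consonant (*lojij*, *alaf*, *uzoz*); -u when the stem ends in a vowel (*dajavi*, *nupvo*, *febova*).
Since the final sound of *zanido* is /o/ (a vowel), it takes -u, giving *zanidou*.
*tuzpif* — final sound /f/ (a consonant) → -jup → *tuzpifjup*.

zanidou, tuzpifjup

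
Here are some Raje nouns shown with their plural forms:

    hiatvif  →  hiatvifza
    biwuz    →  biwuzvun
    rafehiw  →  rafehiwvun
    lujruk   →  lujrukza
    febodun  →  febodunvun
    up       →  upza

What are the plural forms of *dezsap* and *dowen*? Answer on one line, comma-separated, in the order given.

The suffix is conditioned by the final consonant: -za when the stem ends in a voiceless consonant (*hiatvif*, *lujruk*, *up*); -vun when the stem ends in a voiced consonant (*biwuz*, *rafehiw*, *febodun*).
*dezsap*: final consonant = /p/, voiceless → -za → *dezsapza*.
The final consonant of *dowen* is /n/, which is voiced, so the suffix is -vun, giving *dowenvun*.

dezsapza, dowenvun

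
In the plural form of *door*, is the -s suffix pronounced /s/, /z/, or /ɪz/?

The stem *door* ends in a voiced non-sibilant sound.
The plural suffix surfaces as /ɪz/ after sibilants, /s/ after other voiceless consonants, and /z/ after other voiced sounds.
So the plural -s on *door* is pronounced /z/.

/z/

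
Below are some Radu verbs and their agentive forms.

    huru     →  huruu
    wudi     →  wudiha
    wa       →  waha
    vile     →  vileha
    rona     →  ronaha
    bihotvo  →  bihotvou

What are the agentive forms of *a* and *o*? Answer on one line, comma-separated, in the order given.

aha, ou

Looking at the last vowel of each stem: -u when the last vowel of the stem is a rounded vowel (*huru*, *bihotvo*); -ha when the last vowel of the stem is an unrounded vowel (*wudi*, *wa*, *vile*, *rona*).
*a*: last vowel = /a/, an unrounded vowel → -ha → *aha*.
The last vowel of *o* is /o/, which is a rounded vowel, so the suffix is -u, giving *ou*.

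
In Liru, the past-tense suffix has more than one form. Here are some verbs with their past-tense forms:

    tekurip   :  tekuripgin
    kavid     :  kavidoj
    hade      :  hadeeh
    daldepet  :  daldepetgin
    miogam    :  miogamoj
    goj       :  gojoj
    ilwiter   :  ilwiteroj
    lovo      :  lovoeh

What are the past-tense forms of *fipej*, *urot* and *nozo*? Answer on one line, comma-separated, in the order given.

fipejoj, urotgin, nozoeh

Looking at the final sound of each stem: -gin when the stem ends in a voiceless consonant (*tekurip*, *daldepet*); -oj when the stem ends in a voiced consonant (*kavid*, *miogam*, *goj*, *ilwiter*); -eh when the stem ends in a vowel (*hade*, *lovo*).
The final sound of *fipej* is /j/, which is a voiced consonant, so the suffix is -oj, giving *fipejoj*.
Since the final sound of *urot* is /t/ (a voiceless consonant), it takes -gin, giving *urotgin*.
The final sound of *nozo* is /o/, which is a vowel, so the suffix is -eh, giving *nozoeh*.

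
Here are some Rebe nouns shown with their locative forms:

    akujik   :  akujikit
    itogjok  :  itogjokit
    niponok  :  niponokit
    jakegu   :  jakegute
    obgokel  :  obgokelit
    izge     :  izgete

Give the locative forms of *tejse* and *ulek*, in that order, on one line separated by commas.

tejsete, ulekit

The suffix is conditioned by the final sound: -it when the stem ends in a consonant (*akujik*, *itogjok*, *niponok*, *obgokel*); -te when the stem ends in a vowel (*jakegu*, *izge*).
*tejse*: final sound = /e/, a vowel → -te → *tejsete*.
*ulek*: final sound = /k/, a consonant → -it → *ulekit*.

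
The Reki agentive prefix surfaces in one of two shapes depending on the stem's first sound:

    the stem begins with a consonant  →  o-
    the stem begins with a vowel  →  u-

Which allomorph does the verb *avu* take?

u-

The first sound of *avu* is /a/, which is a vowel, so the prefix is u-.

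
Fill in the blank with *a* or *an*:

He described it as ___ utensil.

The indefinite article is chosen by the initial *sound* of the following word, not its spelling.
*utensil* begins with the sound /juː/ (u pronounced /juː/) — a consonant sound.
So the article is *a*: He described it as a utensil.

a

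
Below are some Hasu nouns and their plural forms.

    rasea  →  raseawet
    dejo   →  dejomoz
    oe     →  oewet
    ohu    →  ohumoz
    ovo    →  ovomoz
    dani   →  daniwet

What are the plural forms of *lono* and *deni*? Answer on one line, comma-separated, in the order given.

The pattern is rounding harmony: -moz when the last vowel of the stem is a rounded vowel (*dejo*, *ohu*, *ovo*); -wet when the last vowel of the stem is an unrounded vowel (*rasea*, *oe*, *dani*).
*lono* — last vowel /o/ (a rounded vowel) → -moz → *lonomoz*.
Since the last vowel of *deni* is /i/ (an unrounded vowel), it takes -wet, giving *deniwet*.

lonomoz, deniwet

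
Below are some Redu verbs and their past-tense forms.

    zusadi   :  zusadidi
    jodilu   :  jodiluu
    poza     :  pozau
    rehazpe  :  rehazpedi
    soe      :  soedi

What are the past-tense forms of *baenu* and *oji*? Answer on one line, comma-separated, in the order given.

The pattern is front/back vowel harmony: -di when the last vowel of the stem is a front vowel (*zusadi*, *rehazpe*, *soe*); -u when the last vowel of the stem is a back vowel (*jodilu*, *poza*).
*baenu* — last vowel /u/ (a back vowel) → -u → *baenuu*.
*oji*: last vowel = /i/, a front vowel → -di → *ojidi*.

baenuu, ojidi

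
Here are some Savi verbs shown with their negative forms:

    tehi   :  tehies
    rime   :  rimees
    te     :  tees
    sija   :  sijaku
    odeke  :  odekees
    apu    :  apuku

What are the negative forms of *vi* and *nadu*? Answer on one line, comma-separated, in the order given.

The alternation tracks the last vowel of the stem — -es when the last vowel of the stem is a front vowel (*tehi*, *rime*, *te*, *odeke*); -ku when the last vowel of the stem is a back vowel (*sija*, *apu*).
*vi*: last vowel = /i/, a front vowel → -es → *vies*.
The last vowel of *nadu* is /u/, which is a back vowel, so the suffix is -ku, giving *naduku*.

vies, naduku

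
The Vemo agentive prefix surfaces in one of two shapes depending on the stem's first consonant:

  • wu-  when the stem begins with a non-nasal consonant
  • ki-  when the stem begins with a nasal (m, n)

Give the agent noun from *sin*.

wusin

*sin*: first consonant = /s/, non-nasal → wu- → *wusin*.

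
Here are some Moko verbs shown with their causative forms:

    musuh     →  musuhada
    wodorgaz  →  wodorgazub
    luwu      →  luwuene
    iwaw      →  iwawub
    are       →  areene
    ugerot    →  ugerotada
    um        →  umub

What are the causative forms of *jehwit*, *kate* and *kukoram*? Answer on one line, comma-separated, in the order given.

jehwitada, kateene, kukoramub

Looking at the final sound of each stem: -ada when the stem ends in a voiceless consonant (*musuh*, *ugerot*); -ub when the stem ends in a voiced consonant (*wodorgaz*, *iwaw*, *um*); -ene when the stem ends in a vowel (*luwu*, *are*).
Since the final sound of *jehwit* is /t/ (a voiceless consonant), it takes -ada, giving *jehwitada*.
*kate*: final sound = /e/, a vowel → -ene → *kateene*.
The final sound of *kukoram* is /m/, which is a voiced consonant, so the suffix is -ub, giving *kukoramub*.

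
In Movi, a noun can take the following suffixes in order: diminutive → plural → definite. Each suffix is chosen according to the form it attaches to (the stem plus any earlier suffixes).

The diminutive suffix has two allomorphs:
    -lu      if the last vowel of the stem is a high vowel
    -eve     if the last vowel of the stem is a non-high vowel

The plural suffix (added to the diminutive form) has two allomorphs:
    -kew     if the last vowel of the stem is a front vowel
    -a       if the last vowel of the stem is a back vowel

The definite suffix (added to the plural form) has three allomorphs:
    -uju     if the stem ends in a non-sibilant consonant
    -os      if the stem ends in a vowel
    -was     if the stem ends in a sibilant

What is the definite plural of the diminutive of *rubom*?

*rubom*: last vowel = /o/, a non-high vowel → -eve → *rubomeve*.
The diminutive form *rubomeve*: last vowel = /e/, a front vowel → -kew → *rubomevekew*.
The final sound of the plural form *rubomevekew* is /w/, which is a non-sibilant consonant, so the definite suffix is -uju, giving *rubomevekewuju*.

rubomevekewuju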